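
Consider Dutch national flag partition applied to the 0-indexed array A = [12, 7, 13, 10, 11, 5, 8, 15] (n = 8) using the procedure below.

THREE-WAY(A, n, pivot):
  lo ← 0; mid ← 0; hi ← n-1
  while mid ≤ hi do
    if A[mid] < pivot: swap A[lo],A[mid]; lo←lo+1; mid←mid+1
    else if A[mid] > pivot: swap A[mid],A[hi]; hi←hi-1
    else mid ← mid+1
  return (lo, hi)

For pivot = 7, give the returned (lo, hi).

lo=0 mid=0 hi=7
12>7: swap(0,7), hi=6 ⇒ [15, 7, 13, 10, 11, 5, 8, 12]
15>7: swap(0,6), hi=5 ⇒ [8, 7, 13, 10, 11, 5, 15, 12]
8>7: swap(0,5), hi=4 ⇒ [5, 7, 13, 10, 11, 8, 15, 12]
5<7: swap(0,0), lo=1 mid=1 ⇒ [5, 7, 13, 10, 11, 8, 15, 12]
7=7: mid=2
13>7: swap(2,4), hi=3 ⇒ [5, 7, 11, 10, 13, 8, 15, 12]
11>7: swap(2,3), hi=2 ⇒ [5, 7, 10, 11, 13, 8, 15, 12]
10>7: swap(2,2), hi=1 ⇒ [5, 7, 10, 11, 13, 8, 15, 12]
done. lo=1 hi=1; A=[5, 7, 10, 11, 13, 8, 15, 12]

(1, 1)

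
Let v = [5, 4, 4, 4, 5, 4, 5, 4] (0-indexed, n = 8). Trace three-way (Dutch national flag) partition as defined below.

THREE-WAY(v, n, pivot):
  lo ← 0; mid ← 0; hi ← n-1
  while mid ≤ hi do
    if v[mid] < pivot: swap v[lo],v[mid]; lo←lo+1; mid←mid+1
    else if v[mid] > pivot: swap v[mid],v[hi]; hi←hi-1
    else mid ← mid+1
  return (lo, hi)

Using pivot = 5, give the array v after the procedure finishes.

pivot = 5; lo=0, mid=0, hi=7
v[mid]=5=5: mid=1
v[mid]=4<5: swap v[0],v[1]; lo=1,mid=2 → [4, 5, 4, 4, 5, 4, 5, 4]
v[mid]=4<5: swap v[1],v[2]; lo=2,mid=3 → [4, 4, 5, 4, 5, 4, 5, 4]
v[mid]=4<5: swap v[2],v[3]; lo=3,mid=4 → [4, 4, 4, 5, 5, 4, 5, 4]
v[mid]=5=5: mid=5
v[mid]=4<5: swap v[3],v[5]; lo=4,mid=6 → [4, 4, 4, 4, 5, 5, 5, 4]
v[mid]=5=5: mid=7
v[mid]=4<5: swap v[4],v[7]; lo=5,mid=8 → [4, 4, 4, 4, 4, 5, 5, 5]
end: lo=5, hi=7; v = [4, 4, 4, 4, 4, 5, 5, 5]

[4, 4, 4, 4, 4, 5, 5, 5]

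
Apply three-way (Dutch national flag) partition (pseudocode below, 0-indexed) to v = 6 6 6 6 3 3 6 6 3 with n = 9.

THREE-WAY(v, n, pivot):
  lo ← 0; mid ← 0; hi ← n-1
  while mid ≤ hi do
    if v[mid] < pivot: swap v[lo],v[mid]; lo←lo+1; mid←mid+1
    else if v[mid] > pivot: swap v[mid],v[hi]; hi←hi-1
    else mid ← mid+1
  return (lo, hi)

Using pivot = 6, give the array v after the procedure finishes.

3 3 3 6 6 6 6 6 6

pivot = 6; lo=0, mid=0, hi=8
v[mid]=6=6: mid=1
v[mid]=6=6: mid=2
v[mid]=6=6: mid=3
v[mid]=6=6: mid=4
v[mid]=3<6: swap v[0],v[4]; lo=1,mid=5 → 3 6 6 6 6 3 6 6 3
v[mid]=3<6: swap v[1],v[5]; lo=2,mid=6 → 3 3 6 6 6 6 6 6 3
v[mid]=6=6: mid=7
v[mid]=6=6: mid=8
v[mid]=3<6: swap v[2],v[8]; lo=3,mid=9 → 3 3 3 6 6 6 6 6 6
end: lo=3, hi=8; v = 3 3 3 6 6 6 6 6 6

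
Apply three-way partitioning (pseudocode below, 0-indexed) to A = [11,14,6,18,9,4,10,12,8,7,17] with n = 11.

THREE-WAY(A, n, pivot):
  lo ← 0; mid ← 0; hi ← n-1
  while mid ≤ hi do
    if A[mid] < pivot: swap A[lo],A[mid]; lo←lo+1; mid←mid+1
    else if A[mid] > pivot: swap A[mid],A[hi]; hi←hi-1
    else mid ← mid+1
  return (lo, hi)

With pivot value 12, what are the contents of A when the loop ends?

[11,7,6,8,9,4,10,12,18,17,14]

lo=0 mid=0 hi=10
11<12: swap(0,0), lo=1 mid=1 ⇒ [11,14,6,18,9,4,10,12,8,7,17]
14>12: swap(1,10), hi=9 ⇒ [11,17,6,18,9,4,10,12,8,7,14]
17>12: swap(1,9), hi=8 ⇒ [11,7,6,18,9,4,10,12,8,17,14]
7<12: swap(1,1), lo=2 mid=2 ⇒ [11,7,6,18,9,4,10,12,8,17,14]
6<12: swap(2,2), lo=3 mid=3 ⇒ [11,7,6,18,9,4,10,12,8,17,14]
18>12: swap(3,8), hi=7 ⇒ [11,7,6,8,9,4,10,12,18,17,14]
8<12: swap(3,3), lo=4 mid=4 ⇒ [11,7,6,8,9,4,10,12,18,17,14]
9<12: swap(4,4), lo=5 mid=5 ⇒ [11,7,6,8,9,4,10,12,18,17,14]
4<12: swap(5,5), lo=6 mid=6 ⇒ [11,7,6,8,9,4,10,12,18,17,14]
10<12: swap(6,6), lo=7 mid=7 ⇒ [11,7,6,8,9,4,10,12,18,17,14]
12=12: mid=8
done. lo=7 hi=7; A=[11,7,6,8,9,4,10,12,18,17,14]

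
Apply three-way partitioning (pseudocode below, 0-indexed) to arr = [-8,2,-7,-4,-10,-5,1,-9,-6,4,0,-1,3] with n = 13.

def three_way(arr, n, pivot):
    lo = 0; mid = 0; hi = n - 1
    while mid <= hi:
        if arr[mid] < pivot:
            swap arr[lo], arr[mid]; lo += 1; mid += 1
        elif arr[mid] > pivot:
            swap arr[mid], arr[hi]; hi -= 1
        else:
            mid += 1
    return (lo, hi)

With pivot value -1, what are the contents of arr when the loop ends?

lo=0 mid=0 hi=12
-8<-1: swap(0,0), lo=1 mid=1 ⇒ [-8,2,-7,-4,-10,-5,1,-9,-6,4,0,-1,3]
2>-1: swap(1,12), hi=11 ⇒ [-8,3,-7,-4,-10,-5,1,-9,-6,4,0,-1,2]
3>-1: swap(1,11), hi=10 ⇒ [-8,-1,-7,-4,-10,-5,1,-9,-6,4,0,3,2]
-1=-1: mid=2
-7<-1: swap(1,2), lo=2 mid=3 ⇒ [-8,-7,-1,-4,-10,-5,1,-9,-6,4,0,3,2]
-4<-1: swap(2,3), lo=3 mid=4 ⇒ [-8,-7,-4,-1,-10,-5,1,-9,-6,4,0,3,2]
-10<-1: swap(3,4), lo=4 mid=5 ⇒ [-8,-7,-4,-10,-1,-5,1,-9,-6,4,0,3,2]
-5<-1: swap(4,5), lo=5 mid=6 ⇒ [-8,-7,-4,-10,-5,-1,1,-9,-6,4,0,3,2]
1>-1: swap(6,10), hi=9 ⇒ [-8,-7,-4,-10,-5,-1,0,-9,-6,4,1,3,2]
0>-1: swap(6,9), hi=8 ⇒ [-8,-7,-4,-10,-5,-1,4,-9,-6,0,1,3,2]
4>-1: swap(6,8), hi=7 ⇒ [-8,-7,-4,-10,-5,-1,-6,-9,4,0,1,3,2]
-6<-1: swap(5,6), lo=6 mid=7 ⇒ [-8,-7,-4,-10,-5,-6,-1,-9,4,0,1,3,2]
-9<-1: swap(6,7), lo=7 mid=8 ⇒ [-8,-7,-4,-10,-5,-6,-9,-1,4,0,1,3,2]
done. lo=7 hi=7; arr=[-8,-7,-4,-10,-5,-6,-9,-1,4,0,1,3,2]

[-8,-7,-4,-10,-5,-6,-9,-1,4,0,1,3,2]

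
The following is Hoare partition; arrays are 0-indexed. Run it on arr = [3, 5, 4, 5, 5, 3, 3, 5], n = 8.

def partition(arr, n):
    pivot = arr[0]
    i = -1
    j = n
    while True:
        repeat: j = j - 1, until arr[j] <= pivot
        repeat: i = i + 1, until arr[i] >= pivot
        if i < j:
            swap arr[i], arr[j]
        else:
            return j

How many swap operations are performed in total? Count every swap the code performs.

pivot = arr[0] = 3; i = -1, j = 8
j→6 (arr[6]=3≤3), i→0 (arr[0]=3≥3); i<j, swap → [3, 5, 4, 5, 5, 3, 3, 5]
j→5 (arr[5]=3≤3), i→1 (arr[1]=5≥3); i<j, swap → [3, 3, 4, 5, 5, 5, 3, 5]
j→1, i→2; i≥j, return j=1. arr = [3, 3, 4, 5, 5, 5, 3, 5]

2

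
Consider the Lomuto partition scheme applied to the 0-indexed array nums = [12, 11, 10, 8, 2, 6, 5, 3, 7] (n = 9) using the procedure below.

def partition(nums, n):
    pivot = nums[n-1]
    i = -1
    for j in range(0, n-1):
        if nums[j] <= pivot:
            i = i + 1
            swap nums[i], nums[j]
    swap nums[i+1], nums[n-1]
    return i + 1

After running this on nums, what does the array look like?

[2, 6, 5, 3, 7, 11, 10, 8, 12]

pivot=7, i=-1
j=0: 12>7, skip
j=1: 11>7, skip
j=2: 10>7, skip
j=3: 8>7, skip
j=4: 2≤7, i=0, swap(0,4) ⇒ [2, 11, 10, 8, 12, 6, 5, 3, 7]
j=5: 6≤7, i=1, swap(1,5) ⇒ [2, 6, 10, 8, 12, 11, 5, 3, 7]
j=6: 5≤7, i=2, swap(2,6) ⇒ [2, 6, 5, 8, 12, 11, 10, 3, 7]
j=7: 3≤7, i=3, swap(3,7) ⇒ [2, 6, 5, 3, 12, 11, 10, 8, 7]
swap(4,8) ⇒ [2, 6, 5, 3, 7, 11, 10, 8, 12]; return 4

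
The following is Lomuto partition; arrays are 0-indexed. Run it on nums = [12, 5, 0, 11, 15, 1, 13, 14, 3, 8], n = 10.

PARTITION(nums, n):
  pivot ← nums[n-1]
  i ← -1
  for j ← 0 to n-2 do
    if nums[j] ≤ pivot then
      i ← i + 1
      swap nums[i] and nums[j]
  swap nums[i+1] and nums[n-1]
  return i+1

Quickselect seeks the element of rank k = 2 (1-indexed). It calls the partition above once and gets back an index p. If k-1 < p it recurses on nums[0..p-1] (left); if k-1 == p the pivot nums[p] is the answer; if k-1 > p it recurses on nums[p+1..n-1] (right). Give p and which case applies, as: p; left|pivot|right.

4; left

pivot = nums[9] = 8; i = -1
j=0: nums[0]=12 > 8 → no swap
j=1: nums[1]=5 ≤ 8 → i=0, swap nums[0],nums[1] → [5, 12, 0, 11, 15, 1, 13, 14, 3, 8]
j=2: nums[2]=0 ≤ 8 → i=1, swap nums[1],nums[2] → [5, 0, 12, 11, 15, 1, 13, 14, 3, 8]
j=3: nums[3]=11 > 8 → no swap
j=4: nums[4]=15 > 8 → no swap
j=5: nums[5]=1 ≤ 8 → i=2, swap nums[2],nums[5] → [5, 0, 1, 11, 15, 12, 13, 14, 3, 8]
j=6: nums[6]=13 > 8 → no swap
j=7: nums[7]=14 > 8 → no swap
j=8: nums[8]=3 ≤ 8 → i=3, swap nums[3],nums[8] → [5, 0, 1, 3, 15, 12, 13, 14, 11, 8]
final swap nums[4],nums[9] → [5, 0, 1, 3, 8, 12, 13, 14, 11, 15]; return 4
p = 4; k-1 = 1 < 4 ⇒ left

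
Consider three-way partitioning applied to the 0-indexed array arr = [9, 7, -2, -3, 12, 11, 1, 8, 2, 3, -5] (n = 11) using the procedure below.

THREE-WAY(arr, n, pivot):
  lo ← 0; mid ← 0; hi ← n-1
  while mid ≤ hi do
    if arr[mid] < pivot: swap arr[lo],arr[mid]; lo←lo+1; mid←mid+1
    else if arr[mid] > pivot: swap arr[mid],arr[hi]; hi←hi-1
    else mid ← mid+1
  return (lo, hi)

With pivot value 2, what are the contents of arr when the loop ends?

pivot = 2; lo=0, mid=0, hi=10
arr[mid]=9>2: swap arr[0],arr[10]; hi=9 → [-5, 7, -2, -3, 12, 11, 1, 8, 2, 3, 9]
arr[mid]=-5<2: swap arr[0],arr[0]; lo=1,mid=1 → [-5, 7, -2, -3, 12, 11, 1, 8, 2, 3, 9]
arr[mid]=7>2: swap arr[1],arr[9]; hi=8 → [-5, 3, -2, -3, 12, 11, 1, 8, 2, 7, 9]
arr[mid]=3>2: swap arr[1],arr[8]; hi=7 → [-5, 2, -2, -3, 12, 11, 1, 8, 3, 7, 9]
arr[mid]=2=2: mid=2
arr[mid]=-2<2: swap arr[1],arr[2]; lo=2,mid=3 → [-5, -2, 2, -3, 12, 11, 1, 8, 3, 7, 9]
arr[mid]=-3<2: swap arr[2],arr[3]; lo=3,mid=4 → [-5, -2, -3, 2, 12, 11, 1, 8, 3, 7, 9]
arr[mid]=12>2: swap arr[4],arr[7]; hi=6 → [-5, -2, -3, 2, 8, 11, 1, 12, 3, 7, 9]
arr[mid]=8>2: swap arr[4],arr[6]; hi=5 → [-5, -2, -3, 2, 1, 11, 8, 12, 3, 7, 9]
arr[mid]=1<2: swap arr[3],arr[4]; lo=4,mid=5 → [-5, -2, -3, 1, 2, 11, 8, 12, 3, 7, 9]
arr[mid]=11>2: swap arr[5],arr[5]; hi=4 → [-5, -2, -3, 1, 2, 11, 8, 12, 3, 7, 9]
end: lo=4, hi=4; arr = [-5, -2, -3, 1, 2, 11, 8, 12, 3, 7, 9]

[-5, -2, -3, 1, 2, 11, 8, 12, 3, 7, 9]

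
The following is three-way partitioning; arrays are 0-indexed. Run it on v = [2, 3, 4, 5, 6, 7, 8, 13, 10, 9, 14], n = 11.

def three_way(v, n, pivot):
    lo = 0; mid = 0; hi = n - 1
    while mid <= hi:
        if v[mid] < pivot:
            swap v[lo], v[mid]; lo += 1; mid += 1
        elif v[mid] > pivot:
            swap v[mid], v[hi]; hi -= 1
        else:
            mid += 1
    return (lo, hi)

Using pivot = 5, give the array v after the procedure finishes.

[2, 3, 4, 5, 7, 8, 13, 10, 9, 14, 6]

lo=0 mid=0 hi=10
2<5: swap(0,0), lo=1 mid=1 ⇒ [2, 3, 4, 5, 6, 7, 8, 13, 10, 9, 14]
3<5: swap(1,1), lo=2 mid=2 ⇒ [2, 3, 4, 5, 6, 7, 8, 13, 10, 9, 14]
4<5: swap(2,2), lo=3 mid=3 ⇒ [2, 3, 4, 5, 6, 7, 8, 13, 10, 9, 14]
5=5: mid=4
6>5: swap(4,10), hi=9 ⇒ [2, 3, 4, 5, 14, 7, 8, 13, 10, 9, 6]
14>5: swap(4,9), hi=8 ⇒ [2, 3, 4, 5, 9, 7, 8, 13, 10, 14, 6]
9>5: swap(4,8), hi=7 ⇒ [2, 3, 4, 5, 10, 7, 8, 13, 9, 14, 6]
10>5: swap(4,7), hi=6 ⇒ [2, 3, 4, 5, 13, 7, 8, 10, 9, 14, 6]
13>5: swap(4,6), hi=5 ⇒ [2, 3, 4, 5, 8, 7, 13, 10, 9, 14, 6]
8>5: swap(4,5), hi=4 ⇒ [2, 3, 4, 5, 7, 8, 13, 10, 9, 14, 6]
7>5: swap(4,4), hi=3 ⇒ [2, 3, 4, 5, 7, 8, 13, 10, 9, 14, 6]
done. lo=3 hi=3; v=[2, 3, 4, 5, 7, 8, 13, 10, 9, 14, 6]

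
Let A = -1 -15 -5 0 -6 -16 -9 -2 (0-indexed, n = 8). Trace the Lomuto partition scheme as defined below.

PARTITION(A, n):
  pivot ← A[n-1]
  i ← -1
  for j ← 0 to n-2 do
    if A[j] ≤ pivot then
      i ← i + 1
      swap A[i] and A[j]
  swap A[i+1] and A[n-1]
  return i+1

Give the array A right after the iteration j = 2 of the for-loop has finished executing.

-15 -5 -1 0 -6 -16 -9 -2

pivot = A[7] = -2; i = -1
j=0: A[0]=-1 > -2 → no swap
j=1: A[1]=-15 ≤ -2 → i=0, swap A[0],A[1] → -15 -1 -5 0 -6 -16 -9 -2
j=2: A[2]=-5 ≤ -2 → i=1, swap A[1],A[2] → -15 -5 -1 0 -6 -16 -9 -2
(after j=2) A = -15 -5 -1 0 -6 -16 -9 -2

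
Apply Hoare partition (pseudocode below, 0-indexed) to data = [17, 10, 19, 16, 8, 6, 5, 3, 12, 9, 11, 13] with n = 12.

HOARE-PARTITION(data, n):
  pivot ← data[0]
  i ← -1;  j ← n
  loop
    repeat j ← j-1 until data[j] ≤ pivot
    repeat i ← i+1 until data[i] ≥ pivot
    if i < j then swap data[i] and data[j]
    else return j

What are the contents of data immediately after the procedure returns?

[13, 10, 11, 16, 8, 6, 5, 3, 12, 9, 19, 17]

pivot=17
j stops at 11 (13), i stops at 0 (17); swap ⇒ [13, 10, 19, 16, 8, 6, 5, 3, 12, 9, 11, 17]
j stops at 10 (11), i stops at 2 (19); swap ⇒ [13, 10, 11, 16, 8, 6, 5, 3, 12, 9, 19, 17]
j stops at 9, i stops at 10; i≥j ⇒ return 9. data=[13, 10, 11, 16, 8, 6, 5, 3, 12, 9, 19, 17]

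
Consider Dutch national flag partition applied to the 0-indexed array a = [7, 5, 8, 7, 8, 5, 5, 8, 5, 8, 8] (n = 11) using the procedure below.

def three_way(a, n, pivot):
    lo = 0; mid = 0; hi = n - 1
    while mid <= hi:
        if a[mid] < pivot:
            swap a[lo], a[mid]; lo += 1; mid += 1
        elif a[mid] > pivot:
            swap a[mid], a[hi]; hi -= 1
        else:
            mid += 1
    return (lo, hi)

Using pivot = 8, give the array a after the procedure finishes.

lo=0 mid=0 hi=10
7<8: swap(0,0), lo=1 mid=1 ⇒ [7, 5, 8, 7, 8, 5, 5, 8, 5, 8, 8]
5<8: swap(1,1), lo=2 mid=2 ⇒ [7, 5, 8, 7, 8, 5, 5, 8, 5, 8, 8]
8=8: mid=3
7<8: swap(2,3), lo=3 mid=4 ⇒ [7, 5, 7, 8, 8, 5, 5, 8, 5, 8, 8]
8=8: mid=5
5<8: swap(3,5), lo=4 mid=6 ⇒ [7, 5, 7, 5, 8, 8, 5, 8, 5, 8, 8]
5<8: swap(4,6), lo=5 mid=7 ⇒ [7, 5, 7, 5, 5, 8, 8, 8, 5, 8, 8]
8=8: mid=8
5<8: swap(5,8), lo=6 mid=9 ⇒ [7, 5, 7, 5, 5, 5, 8, 8, 8, 8, 8]
8=8: mid=10
8=8: mid=11
done. lo=6 hi=10; a=[7, 5, 7, 5, 5, 5, 8, 8, 8, 8, 8]

[7, 5, 7, 5, 5, 5, 8, 8, 8, 8, 8]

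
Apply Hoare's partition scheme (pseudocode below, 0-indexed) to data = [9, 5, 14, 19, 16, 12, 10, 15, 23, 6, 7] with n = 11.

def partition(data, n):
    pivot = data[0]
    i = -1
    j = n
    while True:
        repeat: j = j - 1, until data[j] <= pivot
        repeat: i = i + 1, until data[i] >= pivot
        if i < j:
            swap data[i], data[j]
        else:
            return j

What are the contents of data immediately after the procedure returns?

pivot = data[0] = 9; i = -1, j = 11
j→10 (data[10]=7≤9), i→0 (data[0]=9≥9); i<j, swap → [7, 5, 14, 19, 16, 12, 10, 15, 23, 6, 9]
j→9 (data[9]=6≤9), i→2 (data[2]=14≥9); i<j, swap → [7, 5, 6, 19, 16, 12, 10, 15, 23, 14, 9]
j→2, i→3; i≥j, return j=2. data = [7, 5, 6, 19, 16, 12, 10, 15, 23, 14, 9]

[7, 5, 6, 19, 16, 12, 10, 15, 23, 14, 9]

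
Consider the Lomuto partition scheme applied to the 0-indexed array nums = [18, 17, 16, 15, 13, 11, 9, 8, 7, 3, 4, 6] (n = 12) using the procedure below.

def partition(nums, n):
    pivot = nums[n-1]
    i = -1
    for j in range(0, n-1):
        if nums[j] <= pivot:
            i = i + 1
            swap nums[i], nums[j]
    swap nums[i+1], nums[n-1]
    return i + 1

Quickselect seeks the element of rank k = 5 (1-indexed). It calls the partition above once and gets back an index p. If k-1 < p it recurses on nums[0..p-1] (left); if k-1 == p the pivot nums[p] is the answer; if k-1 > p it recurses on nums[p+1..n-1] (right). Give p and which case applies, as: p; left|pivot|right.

pivot=6, i=-1
j=0: 18>6, skip
j=1: 17>6, skip
j=2: 16>6, skip
j=3: 15>6, skip
j=4: 13>6, skip
j=5: 11>6, skip
j=6: 9>6, skip
j=7: 8>6, skip
j=8: 7>6, skip
j=9: 3≤6, i=0, swap(0,9) ⇒ [3, 17, 16, 15, 13, 11, 9, 8, 7, 18, 4, 6]
j=10: 4≤6, i=1, swap(1,10) ⇒ [3, 4, 16, 15, 13, 11, 9, 8, 7, 18, 17, 6]
swap(2,11) ⇒ [3, 4, 6, 15, 13, 11, 9, 8, 7, 18, 17, 16]; return 2
p = 2; k-1 = 4 > 2 ⇒ right

2; right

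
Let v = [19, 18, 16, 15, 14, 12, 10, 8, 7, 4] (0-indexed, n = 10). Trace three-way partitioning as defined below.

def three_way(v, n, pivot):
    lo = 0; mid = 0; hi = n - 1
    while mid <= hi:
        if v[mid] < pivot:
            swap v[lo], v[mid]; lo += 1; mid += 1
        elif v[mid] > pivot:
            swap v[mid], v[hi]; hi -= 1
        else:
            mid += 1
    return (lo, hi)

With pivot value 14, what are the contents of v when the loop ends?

pivot = 14; lo=0, mid=0, hi=9
v[mid]=19>14: swap v[0],v[9]; hi=8 → [4, 18, 16, 15, 14, 12, 10, 8, 7, 19]
v[mid]=4<14: swap v[0],v[0]; lo=1,mid=1 → [4, 18, 16, 15, 14, 12, 10, 8, 7, 19]
v[mid]=18>14: swap v[1],v[8]; hi=7 → [4, 7, 16, 15, 14, 12, 10, 8, 18, 19]
v[mid]=7<14: swap v[1],v[1]; lo=2,mid=2 → [4, 7, 16, 15, 14, 12, 10, 8, 18, 19]
v[mid]=16>14: swap v[2],v[7]; hi=6 → [4, 7, 8, 15, 14, 12, 10, 16, 18, 19]
v[mid]=8<14: swap v[2],v[2]; lo=3,mid=3 → [4, 7, 8, 15, 14, 12, 10, 16, 18, 19]
v[mid]=15>14: swap v[3],v[6]; hi=5 → [4, 7, 8, 10, 14, 12, 15, 16, 18, 19]
v[mid]=10<14: swap v[3],v[3]; lo=4,mid=4 → [4, 7, 8, 10, 14, 12, 15, 16, 18, 19]
v[mid]=14=14: mid=5
v[mid]=12<14: swap v[4],v[5]; lo=5,mid=6 → [4, 7, 8, 10, 12, 14, 15, 16, 18, 19]
end: lo=5, hi=5; v = [4, 7, 8, 10, 12, 14, 15, 16, 18, 19]

[4, 7, 8, 10, 12, 14, 15, 16, 18, 19]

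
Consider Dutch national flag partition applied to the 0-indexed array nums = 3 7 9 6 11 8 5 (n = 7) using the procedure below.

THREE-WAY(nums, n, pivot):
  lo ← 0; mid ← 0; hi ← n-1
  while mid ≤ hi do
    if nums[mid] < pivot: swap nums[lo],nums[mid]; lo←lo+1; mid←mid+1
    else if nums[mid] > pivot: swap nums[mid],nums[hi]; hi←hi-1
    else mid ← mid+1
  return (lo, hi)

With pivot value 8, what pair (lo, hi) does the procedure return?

(4, 4)

lo=0 mid=0 hi=6
3<8: swap(0,0), lo=1 mid=1 ⇒ 3 7 9 6 11 8 5
7<8: swap(1,1), lo=2 mid=2 ⇒ 3 7 9 6 11 8 5
9>8: swap(2,6), hi=5 ⇒ 3 7 5 6 11 8 9
5<8: swap(2,2), lo=3 mid=3 ⇒ 3 7 5 6 11 8 9
6<8: swap(3,3), lo=4 mid=4 ⇒ 3 7 5 6 11 8 9
11>8: swap(4,5), hi=4 ⇒ 3 7 5 6 8 11 9
8=8: mid=5
done. lo=4 hi=4; nums=3 7 5 6 8 11 9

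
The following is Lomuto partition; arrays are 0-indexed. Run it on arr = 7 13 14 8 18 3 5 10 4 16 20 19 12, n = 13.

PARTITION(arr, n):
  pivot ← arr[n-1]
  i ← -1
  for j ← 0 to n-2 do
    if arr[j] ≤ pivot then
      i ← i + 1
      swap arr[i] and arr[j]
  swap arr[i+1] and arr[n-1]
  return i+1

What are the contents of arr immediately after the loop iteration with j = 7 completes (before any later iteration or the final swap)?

7 8 3 5 10 14 13 18 4 16 20 19 12

pivot = arr[12] = 12; i = -1
j=0: arr[0]=7 ≤ 12 → i=0, swap arr[0],arr[0] (no change) → 7 13 14 8 18 3 5 10 4 16 20 19 12
j=1: arr[1]=13 > 12 → no swap
j=2: arr[2]=14 > 12 → no swap
j=3: arr[3]=8 ≤ 12 → i=1, swap arr[1],arr[3] → 7 8 14 13 18 3 5 10 4 16 20 19 12
j=4: arr[4]=18 > 12 → no swap
j=5: arr[5]=3 ≤ 12 → i=2, swap arr[2],arr[5] → 7 8 3 13 18 14 5 10 4 16 20 19 12
j=6: arr[6]=5 ≤ 12 → i=3, swap arr[3],arr[6] → 7 8 3 5 18 14 13 10 4 16 20 19 12
j=7: arr[7]=10 ≤ 12 → i=4, swap arr[4],arr[7] → 7 8 3 5 10 14 13 18 4 16 20 19 12
(after j=7) arr = 7 8 3 5 10 14 13 18 4 16 20 19 12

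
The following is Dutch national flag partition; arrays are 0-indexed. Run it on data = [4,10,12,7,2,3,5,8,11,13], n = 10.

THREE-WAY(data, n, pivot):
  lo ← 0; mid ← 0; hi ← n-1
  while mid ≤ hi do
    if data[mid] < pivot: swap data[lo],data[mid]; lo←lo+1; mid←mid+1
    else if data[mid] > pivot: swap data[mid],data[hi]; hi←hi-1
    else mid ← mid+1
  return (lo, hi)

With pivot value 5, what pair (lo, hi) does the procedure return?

pivot = 5; lo=0, mid=0, hi=9
data[mid]=4<5: swap data[0],data[0]; lo=1,mid=1 → [4,10,12,7,2,3,5,8,11,13]
data[mid]=10>5: swap data[1],data[9]; hi=8 → [4,13,12,7,2,3,5,8,11,10]
data[mid]=13>5: swap data[1],data[8]; hi=7 → [4,11,12,7,2,3,5,8,13,10]
data[mid]=11>5: swap data[1],data[7]; hi=6 → [4,8,12,7,2,3,5,11,13,10]
data[mid]=8>5: swap data[1],data[6]; hi=5 → [4,5,12,7,2,3,8,11,13,10]
data[mid]=5=5: mid=2
data[mid]=12>5: swap data[2],data[5]; hi=4 → [4,5,3,7,2,12,8,11,13,10]
data[mid]=3<5: swap data[1],data[2]; lo=2,mid=3 → [4,3,5,7,2,12,8,11,13,10]
data[mid]=7>5: swap data[3],data[4]; hi=3 → [4,3,5,2,7,12,8,11,13,10]
data[mid]=2<5: swap data[2],data[3]; lo=3,mid=4 → [4,3,2,5,7,12,8,11,13,10]
end: lo=3, hi=3; data = [4,3,2,5,7,12,8,11,13,10]

(3, 3)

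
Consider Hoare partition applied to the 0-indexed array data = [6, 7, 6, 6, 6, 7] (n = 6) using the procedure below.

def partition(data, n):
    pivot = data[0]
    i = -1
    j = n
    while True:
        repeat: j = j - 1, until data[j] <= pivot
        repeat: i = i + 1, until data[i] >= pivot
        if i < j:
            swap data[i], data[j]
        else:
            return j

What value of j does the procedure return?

pivot = data[0] = 6; i = -1, j = 6
j→4 (data[4]=6≤6), i→0 (data[0]=6≥6); i<j, swap → [6, 7, 6, 6, 6, 7]
j→3 (data[3]=6≤6), i→1 (data[1]=7≥6); i<j, swap → [6, 6, 6, 7, 6, 7]
j→2, i→2; i≥j, return j=2. data = [6, 6, 6, 7, 6, 7]

2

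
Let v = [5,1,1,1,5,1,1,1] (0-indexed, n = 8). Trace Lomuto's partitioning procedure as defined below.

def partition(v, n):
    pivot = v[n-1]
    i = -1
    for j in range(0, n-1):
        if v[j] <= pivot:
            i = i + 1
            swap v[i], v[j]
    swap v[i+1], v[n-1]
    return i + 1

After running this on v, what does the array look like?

pivot=1, i=-1
j=0: 5>1, skip
j=1: 1≤1, i=0, swap(0,1) ⇒ [1,5,1,1,5,1,1,1]
j=2: 1≤1, i=1, swap(1,2) ⇒ [1,1,5,1,5,1,1,1]
j=3: 1≤1, i=2, swap(2,3) ⇒ [1,1,1,5,5,1,1,1]
j=4: 5>1, skip
j=5: 1≤1, i=3, swap(3,5) ⇒ [1,1,1,1,5,5,1,1]
j=6: 1≤1, i=4, swap(4,6) ⇒ [1,1,1,1,1,5,5,1]
swap(5,7) ⇒ [1,1,1,1,1,1,5,5]; return 5

[1,1,1,1,1,1,5,5]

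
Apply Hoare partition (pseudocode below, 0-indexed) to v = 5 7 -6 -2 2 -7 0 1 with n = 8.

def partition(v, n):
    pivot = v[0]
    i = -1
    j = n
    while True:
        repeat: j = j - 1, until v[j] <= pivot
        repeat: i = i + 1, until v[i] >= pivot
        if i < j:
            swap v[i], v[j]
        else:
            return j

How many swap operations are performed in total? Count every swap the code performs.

pivot = v[0] = 5; i = -1, j = 8
j→7 (v[7]=1≤5), i→0 (v[0]=5≥5); i<j, swap → 1 7 -6 -2 2 -7 0 5
j→6 (v[6]=0≤5), i→1 (v[1]=7≥5); i<j, swap → 1 0 -6 -2 2 -7 7 5
j→5, i→6; i≥j, return j=5. v = 1 0 -6 -2 2 -7 7 5

2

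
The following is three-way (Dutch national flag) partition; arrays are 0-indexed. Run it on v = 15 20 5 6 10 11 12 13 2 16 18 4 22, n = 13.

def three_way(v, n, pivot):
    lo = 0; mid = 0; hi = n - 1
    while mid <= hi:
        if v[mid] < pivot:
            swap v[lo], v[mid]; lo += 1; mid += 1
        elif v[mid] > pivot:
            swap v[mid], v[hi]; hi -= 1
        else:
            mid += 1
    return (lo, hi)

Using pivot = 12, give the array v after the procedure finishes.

4 2 5 6 10 11 12 13 16 18 20 22 15

lo=0 mid=0 hi=12
15>12: swap(0,12), hi=11 ⇒ 22 20 5 6 10 11 12 13 2 16 18 4 15
22>12: swap(0,11), hi=10 ⇒ 4 20 5 6 10 11 12 13 2 16 18 22 15
4<12: swap(0,0), lo=1 mid=1 ⇒ 4 20 5 6 10 11 12 13 2 16 18 22 15
20>12: swap(1,10), hi=9 ⇒ 4 18 5 6 10 11 12 13 2 16 20 22 15
18>12: swap(1,9), hi=8 ⇒ 4 16 5 6 10 11 12 13 2 18 20 22 15
16>12: swap(1,8), hi=7 ⇒ 4 2 5 6 10 11 12 13 16 18 20 22 15
2<12: swap(1,1), lo=2 mid=2 ⇒ 4 2 5 6 10 11 12 13 16 18 20 22 15
5<12: swap(2,2), lo=3 mid=3 ⇒ 4 2 5 6 10 11 12 13 16 18 20 22 15
6<12: swap(3,3), lo=4 mid=4 ⇒ 4 2 5 6 10 11 12 13 16 18 20 22 15
10<12: swap(4,4), lo=5 mid=5 ⇒ 4 2 5 6 10 11 12 13 16 18 20 22 15
11<12: swap(5,5), lo=6 mid=6 ⇒ 4 2 5 6 10 11 12 13 16 18 20 22 15
12=12: mid=7
13>12: swap(7,7), hi=6 ⇒ 4 2 5 6 10 11 12 13 16 18 20 22 15
done. lo=6 hi=6; v=4 2 5 6 10 11 12 13 16 18 20 22 15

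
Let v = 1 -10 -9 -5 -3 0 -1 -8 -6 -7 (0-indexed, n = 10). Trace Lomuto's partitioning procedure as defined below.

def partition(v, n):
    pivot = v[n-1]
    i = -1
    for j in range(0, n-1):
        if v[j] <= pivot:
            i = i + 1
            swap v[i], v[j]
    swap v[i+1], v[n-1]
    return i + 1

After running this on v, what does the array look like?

pivot=-7, i=-1
j=0: 1>-7, skip
j=1: -10≤-7, i=0, swap(0,1) ⇒ -10 1 -9 -5 -3 0 -1 -8 -6 -7
j=2: -9≤-7, i=1, swap(1,2) ⇒ -10 -9 1 -5 -3 0 -1 -8 -6 -7
j=3: -5>-7, skip
j=4: -3>-7, skip
j=5: 0>-7, skip
j=6: -1>-7, skip
j=7: -8≤-7, i=2, swap(2,7) ⇒ -10 -9 -8 -5 -3 0 -1 1 -6 -7
j=8: -6>-7, skip
swap(3,9) ⇒ -10 -9 -8 -7 -3 0 -1 1 -6 -5; return 3

-10 -9 -8 -7 -3 0 -1 1 -6 -5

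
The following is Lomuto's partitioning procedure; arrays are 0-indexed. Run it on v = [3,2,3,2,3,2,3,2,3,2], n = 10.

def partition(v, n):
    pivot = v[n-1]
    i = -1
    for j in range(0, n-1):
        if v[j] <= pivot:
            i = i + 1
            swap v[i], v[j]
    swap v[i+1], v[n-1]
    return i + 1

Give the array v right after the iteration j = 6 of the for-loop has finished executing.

pivot=2, i=-1
j=0: 3>2, skip
j=1: 2≤2, i=0, swap(0,1) ⇒ [2,3,3,2,3,2,3,2,3,2]
j=2: 3>2, skip
j=3: 2≤2, i=1, swap(1,3) ⇒ [2,2,3,3,3,2,3,2,3,2]
j=4: 3>2, skip
j=5: 2≤2, i=2, swap(2,5) ⇒ [2,2,2,3,3,3,3,2,3,2]
j=6: 3>2, skip
(after j=6) v = [2,2,2,3,3,3,3,2,3,2]

[2,2,2,3,3,3,3,2,3,2]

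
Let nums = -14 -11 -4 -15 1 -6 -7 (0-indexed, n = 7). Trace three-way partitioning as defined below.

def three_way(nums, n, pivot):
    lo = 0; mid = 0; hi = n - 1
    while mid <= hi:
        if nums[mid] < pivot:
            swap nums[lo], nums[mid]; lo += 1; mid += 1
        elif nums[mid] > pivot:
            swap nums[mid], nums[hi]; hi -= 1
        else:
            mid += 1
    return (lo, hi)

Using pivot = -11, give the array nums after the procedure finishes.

pivot = -11; lo=0, mid=0, hi=6
nums[mid]=-14<-11: swap nums[0],nums[0]; lo=1,mid=1 → -14 -11 -4 -15 1 -6 -7
nums[mid]=-11=-11: mid=2
nums[mid]=-4>-11: swap nums[2],nums[6]; hi=5 → -14 -11 -7 -15 1 -6 -4
nums[mid]=-7>-11: swap nums[2],nums[5]; hi=4 → -14 -11 -6 -15 1 -7 -4
nums[mid]=-6>-11: swap nums[2],nums[4]; hi=3 → -14 -11 1 -15 -6 -7 -4
nums[mid]=1>-11: swap nums[2],nums[3]; hi=2 → -14 -11 -15 1 -6 -7 -4
nums[mid]=-15<-11: swap nums[1],nums[2]; lo=2,mid=3 → -14 -15 -11 1 -6 -7 -4
end: lo=2, hi=2; nums = -14 -15 -11 1 -6 -7 -4

-14 -15 -11 1 -6 -7 -4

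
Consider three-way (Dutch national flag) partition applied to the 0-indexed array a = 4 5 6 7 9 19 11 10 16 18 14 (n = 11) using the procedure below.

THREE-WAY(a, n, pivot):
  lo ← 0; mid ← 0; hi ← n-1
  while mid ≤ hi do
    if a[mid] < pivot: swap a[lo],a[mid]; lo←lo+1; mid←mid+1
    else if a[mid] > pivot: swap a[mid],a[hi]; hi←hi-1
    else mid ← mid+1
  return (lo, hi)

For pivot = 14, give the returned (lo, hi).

(7, 7)

pivot = 14; lo=0, mid=0, hi=10
a[mid]=4<14: swap a[0],a[0]; lo=1,mid=1 → 4 5 6 7 9 19 11 10 16 18 14
a[mid]=5<14: swap a[1],a[1]; lo=2,mid=2 → 4 5 6 7 9 19 11 10 16 18 14
a[mid]=6<14: swap a[2],a[2]; lo=3,mid=3 → 4 5 6 7 9 19 11 10 16 18 14
a[mid]=7<14: swap a[3],a[3]; lo=4,mid=4 → 4 5 6 7 9 19 11 10 16 18 14
a[mid]=9<14: swap a[4],a[4]; lo=5,mid=5 → 4 5 6 7 9 19 11 10 16 18 14
a[mid]=19>14: swap a[5],a[10]; hi=9 → 4 5 6 7 9 14 11 10 16 18 19
a[mid]=14=14: mid=6
a[mid]=11<14: swap a[5],a[6]; lo=6,mid=7 → 4 5 6 7 9 11 14 10 16 18 19
a[mid]=10<14: swap a[6],a[7]; lo=7,mid=8 → 4 5 6 7 9 11 10 14 16 18 19
a[mid]=16>14: swap a[8],a[9]; hi=8 → 4 5 6 7 9 11 10 14 18 16 19
a[mid]=18>14: swap a[8],a[8]; hi=7 → 4 5 6 7 9 11 10 14 18 16 19
end: lo=7, hi=7; a = 4 5 6 7 9 11 10 14 18 16 19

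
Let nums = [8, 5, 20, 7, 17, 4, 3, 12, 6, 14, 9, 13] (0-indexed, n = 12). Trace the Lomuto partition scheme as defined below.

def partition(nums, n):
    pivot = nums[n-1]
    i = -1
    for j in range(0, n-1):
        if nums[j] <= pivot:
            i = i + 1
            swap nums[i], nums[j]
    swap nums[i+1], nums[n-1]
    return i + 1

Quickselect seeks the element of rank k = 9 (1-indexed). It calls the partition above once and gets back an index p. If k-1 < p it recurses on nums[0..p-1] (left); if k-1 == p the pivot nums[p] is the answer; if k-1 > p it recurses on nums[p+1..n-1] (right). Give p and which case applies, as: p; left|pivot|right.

8; pivot

pivot = nums[11] = 13; i = -1
j=0: nums[0]=8 ≤ 13 → i=0, swap nums[0],nums[0] (no change) → [8, 5, 20, 7, 17, 4, 3, 12, 6, 14, 9, 13]
j=1: nums[1]=5 ≤ 13 → i=1, swap nums[1],nums[1] (no change) → [8, 5, 20, 7, 17, 4, 3, 12, 6, 14, 9, 13]
j=2: nums[2]=20 > 13 → no swap
j=3: nums[3]=7 ≤ 13 → i=2, swap nums[2],nums[3] → [8, 5, 7, 20, 17, 4, 3, 12, 6, 14, 9, 13]
j=4: nums[4]=17 > 13 → no swap
j=5: nums[5]=4 ≤ 13 → i=3, swap nums[3],nums[5] → [8, 5, 7, 4, 17, 20, 3, 12, 6, 14, 9, 13]
j=6: nums[6]=3 ≤ 13 → i=4, swap nums[4],nums[6] → [8, 5, 7, 4, 3, 20, 17, 12, 6, 14, 9, 13]
j=7: nums[7]=12 ≤ 13 → i=5, swap nums[5],nums[7] → [8, 5, 7, 4, 3, 12, 17, 20, 6, 14, 9, 13]
j=8: nums[8]=6 ≤ 13 → i=6, swap nums[6],nums[8] → [8, 5, 7, 4, 3, 12, 6, 20, 17, 14, 9, 13]
j=9: nums[9]=14 > 13 → no swap
j=10: nums[10]=9 ≤ 13 → i=7, swap nums[7],nums[10] → [8, 5, 7, 4, 3, 12, 6, 9, 17, 14, 20, 13]
final swap nums[8],nums[11] → [8, 5, 7, 4, 3, 12, 6, 9, 13, 14, 20, 17]; return 8
p = 8; k-1 = 8 == 8 ⇒ pivot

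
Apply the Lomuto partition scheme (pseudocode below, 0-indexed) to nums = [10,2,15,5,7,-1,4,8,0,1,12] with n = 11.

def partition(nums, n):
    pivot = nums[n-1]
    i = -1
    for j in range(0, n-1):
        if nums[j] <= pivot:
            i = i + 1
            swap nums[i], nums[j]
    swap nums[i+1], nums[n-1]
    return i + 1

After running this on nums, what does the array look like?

[10,2,5,7,-1,4,8,0,1,12,15]

pivot = nums[10] = 12; i = -1
j=0: nums[0]=10 ≤ 12 → i=0, swap nums[0],nums[0] (no change) → [10,2,15,5,7,-1,4,8,0,1,12]
j=1: nums[1]=2 ≤ 12 → i=1, swap nums[1],nums[1] (no change) → [10,2,15,5,7,-1,4,8,0,1,12]
j=2: nums[2]=15 > 12 → no swap
j=3: nums[3]=5 ≤ 12 → i=2, swap nums[2],nums[3] → [10,2,5,15,7,-1,4,8,0,1,12]
j=4: nums[4]=7 ≤ 12 → i=3, swap nums[3],nums[4] → [10,2,5,7,15,-1,4,8,0,1,12]
j=5: nums[5]=-1 ≤ 12 → i=4, swap nums[4],nums[5] → [10,2,5,7,-1,15,4,8,0,1,12]
j=6: nums[6]=4 ≤ 12 → i=5, swap nums[5],nums[6] → [10,2,5,7,-1,4,15,8,0,1,12]
j=7: nums[7]=8 ≤ 12 → i=6, swap nums[6],nums[7] → [10,2,5,7,-1,4,8,15,0,1,12]
j=8: nums[8]=0 ≤ 12 → i=7, swap nums[7],nums[8] → [10,2,5,7,-1,4,8,0,15,1,12]
j=9: nums[9]=1 ≤ 12 → i=8, swap nums[8],nums[9] → [10,2,5,7,-1,4,8,0,1,15,12]
final swap nums[9],nums[10] → [10,2,5,7,-1,4,8,0,1,12,15]; return 9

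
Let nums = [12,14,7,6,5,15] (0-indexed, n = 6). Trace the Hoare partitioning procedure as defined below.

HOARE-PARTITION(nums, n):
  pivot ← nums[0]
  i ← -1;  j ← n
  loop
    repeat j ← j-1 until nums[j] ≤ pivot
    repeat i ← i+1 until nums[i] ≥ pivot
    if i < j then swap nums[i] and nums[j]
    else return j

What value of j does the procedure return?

2

pivot = nums[0] = 12; i = -1, j = 6
j→4 (nums[4]=5≤12), i→0 (nums[0]=12≥12); i<j, swap → [5,14,7,6,12,15]
j→3 (nums[3]=6≤12), i→1 (nums[1]=14≥12); i<j, swap → [5,6,7,14,12,15]
j→2, i→3; i≥j, return j=2. nums = [5,6,7,14,12,15]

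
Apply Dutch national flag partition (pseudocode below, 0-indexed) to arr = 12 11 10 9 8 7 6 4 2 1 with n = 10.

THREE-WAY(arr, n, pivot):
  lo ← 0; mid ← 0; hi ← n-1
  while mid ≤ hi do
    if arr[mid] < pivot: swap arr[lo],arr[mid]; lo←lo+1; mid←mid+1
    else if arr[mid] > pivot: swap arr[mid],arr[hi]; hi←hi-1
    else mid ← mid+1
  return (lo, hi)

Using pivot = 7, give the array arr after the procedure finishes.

1 2 4 6 7 8 9 10 11 12

pivot = 7; lo=0, mid=0, hi=9
arr[mid]=12>7: swap arr[0],arr[9]; hi=8 → 1 11 10 9 8 7 6 4 2 12
arr[mid]=1<7: swap arr[0],arr[0]; lo=1,mid=1 → 1 11 10 9 8 7 6 4 2 12
arr[mid]=11>7: swap arr[1],arr[8]; hi=7 → 1 2 10 9 8 7 6 4 11 12
arr[mid]=2<7: swap arr[1],arr[1]; lo=2,mid=2 → 1 2 10 9 8 7 6 4 11 12
arr[mid]=10>7: swap arr[2],arr[7]; hi=6 → 1 2 4 9 8 7 6 10 11 12
arr[mid]=4<7: swap arr[2],arr[2]; lo=3,mid=3 → 1 2 4 9 8 7 6 10 11 12
arr[mid]=9>7: swap arr[3],arr[6]; hi=5 → 1 2 4 6 8 7 9 10 11 12
arr[mid]=6<7: swap arr[3],arr[3]; lo=4,mid=4 → 1 2 4 6 8 7 9 10 11 12
arr[mid]=8>7: swap arr[4],arr[5]; hi=4 → 1 2 4 6 7 8 9 10 11 12
arr[mid]=7=7: mid=5
end: lo=4, hi=4; arr = 1 2 4 6 7 8 9 10 11 12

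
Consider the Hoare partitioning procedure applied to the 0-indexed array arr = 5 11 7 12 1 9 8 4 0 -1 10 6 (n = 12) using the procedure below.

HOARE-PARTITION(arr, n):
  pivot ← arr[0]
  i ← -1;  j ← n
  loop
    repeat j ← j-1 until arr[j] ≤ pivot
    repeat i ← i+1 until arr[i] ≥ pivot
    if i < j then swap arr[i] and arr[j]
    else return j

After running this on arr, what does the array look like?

pivot=5
j stops at 9 (-1), i stops at 0 (5); swap ⇒ -1 11 7 12 1 9 8 4 0 5 10 6
j stops at 8 (0), i stops at 1 (11); swap ⇒ -1 0 7 12 1 9 8 4 11 5 10 6
j stops at 7 (4), i stops at 2 (7); swap ⇒ -1 0 4 12 1 9 8 7 11 5 10 6
j stops at 4 (1), i stops at 3 (12); swap ⇒ -1 0 4 1 12 9 8 7 11 5 10 6
j stops at 3, i stops at 4; i≥j ⇒ return 3. arr=-1 0 4 1 12 9 8 7 11 5 10 6

-1 0 4 1 12 9 8 7 11 5 10 6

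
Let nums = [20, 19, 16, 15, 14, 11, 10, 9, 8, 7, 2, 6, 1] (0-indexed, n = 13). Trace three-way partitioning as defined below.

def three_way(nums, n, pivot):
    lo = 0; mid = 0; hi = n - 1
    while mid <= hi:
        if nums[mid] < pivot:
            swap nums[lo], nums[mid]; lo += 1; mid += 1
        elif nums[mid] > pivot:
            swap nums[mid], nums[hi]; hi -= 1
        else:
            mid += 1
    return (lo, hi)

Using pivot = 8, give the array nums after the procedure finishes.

pivot = 8; lo=0, mid=0, hi=12
nums[mid]=20>8: swap nums[0],nums[12]; hi=11 → [1, 19, 16, 15, 14, 11, 10, 9, 8, 7, 2, 6, 20]
nums[mid]=1<8: swap nums[0],nums[0]; lo=1,mid=1 → [1, 19, 16, 15, 14, 11, 10, 9, 8, 7, 2, 6, 20]
nums[mid]=19>8: swap nums[1],nums[11]; hi=10 → [1, 6, 16, 15, 14, 11, 10, 9, 8, 7, 2, 19, 20]
nums[mid]=6<8: swap nums[1],nums[1]; lo=2,mid=2 → [1, 6, 16, 15, 14, 11, 10, 9, 8, 7, 2, 19, 20]
nums[mid]=16>8: swap nums[2],nums[10]; hi=9 → [1, 6, 2, 15, 14, 11, 10, 9, 8, 7, 16, 19, 20]
nums[mid]=2<8: swap nums[2],nums[2]; lo=3,mid=3 → [1, 6, 2, 15, 14, 11, 10, 9, 8, 7, 16, 19, 20]
nums[mid]=15>8: swap nums[3],nums[9]; hi=8 → [1, 6, 2, 7, 14, 11, 10, 9, 8, 15, 16, 19, 20]
nums[mid]=7<8: swap nums[3],nums[3]; lo=4,mid=4 → [1, 6, 2, 7, 14, 11, 10, 9, 8, 15, 16, 19, 20]
nums[mid]=14>8: swap nums[4],nums[8]; hi=7 → [1, 6, 2, 7, 8, 11, 10, 9, 14, 15, 16, 19, 20]
nums[mid]=8=8: mid=5
nums[mid]=11>8: swap nums[5],nums[7]; hi=6 → [1, 6, 2, 7, 8, 9, 10, 11, 14, 15, 16, 19, 20]
nums[mid]=9>8: swap nums[5],nums[6]; hi=5 → [1, 6, 2, 7, 8, 10, 9, 11, 14, 15, 16, 19, 20]
nums[mid]=10>8: swap nums[5],nums[5]; hi=4 → [1, 6, 2, 7, 8, 10, 9, 11, 14, 15, 16, 19, 20]
end: lo=4, hi=4; nums = [1, 6, 2, 7, 8, 10, 9, 11, 14, 15, 16, 19, 20]

[1, 6, 2, 7, 8, 10, 9, 11, 14, 15, 16, 19, 20]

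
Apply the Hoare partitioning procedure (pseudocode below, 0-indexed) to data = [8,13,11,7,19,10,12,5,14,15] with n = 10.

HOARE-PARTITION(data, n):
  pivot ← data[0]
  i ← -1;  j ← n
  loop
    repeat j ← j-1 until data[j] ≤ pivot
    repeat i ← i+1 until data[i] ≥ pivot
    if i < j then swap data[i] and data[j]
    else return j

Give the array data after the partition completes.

pivot=8
j stops at 7 (5), i stops at 0 (8); swap ⇒ [5,13,11,7,19,10,12,8,14,15]
j stops at 3 (7), i stops at 1 (13); swap ⇒ [5,7,11,13,19,10,12,8,14,15]
j stops at 1, i stops at 2; i≥j ⇒ return 1. data=[5,7,11,13,19,10,12,8,14,15]

[5,7,11,13,19,10,12,8,14,15]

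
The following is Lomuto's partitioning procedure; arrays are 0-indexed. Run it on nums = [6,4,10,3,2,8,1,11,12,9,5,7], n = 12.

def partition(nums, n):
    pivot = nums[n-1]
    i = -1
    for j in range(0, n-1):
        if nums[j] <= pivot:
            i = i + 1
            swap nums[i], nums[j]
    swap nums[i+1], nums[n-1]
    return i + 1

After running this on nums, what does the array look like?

pivot = nums[11] = 7; i = -1
j=0: nums[0]=6 ≤ 7 → i=0, swap nums[0],nums[0] (no change) → [6,4,10,3,2,8,1,11,12,9,5,7]
j=1: nums[1]=4 ≤ 7 → i=1, swap nums[1],nums[1] (no change) → [6,4,10,3,2,8,1,11,12,9,5,7]
j=2: nums[2]=10 > 7 → no swap
j=3: nums[3]=3 ≤ 7 → i=2, swap nums[2],nums[3] → [6,4,3,10,2,8,1,11,12,9,5,7]
j=4: nums[4]=2 ≤ 7 → i=3, swap nums[3],nums[4] → [6,4,3,2,10,8,1,11,12,9,5,7]
j=5: nums[5]=8 > 7 → no swap
j=6: nums[6]=1 ≤ 7 → i=4, swap nums[4],nums[6] → [6,4,3,2,1,8,10,11,12,9,5,7]
j=7: nums[7]=11 > 7 → no swap
j=8: nums[8]=12 > 7 → no swap
j=9: nums[9]=9 > 7 → no swap
j=10: nums[10]=5 ≤ 7 → i=5, swap nums[5],nums[10] → [6,4,3,2,1,5,10,11,12,9,8,7]
final swap nums[6],nums[11] → [6,4,3,2,1,5,7,11,12,9,8,10]; return 6

[6,4,3,2,1,5,7,11,12,9,8,10]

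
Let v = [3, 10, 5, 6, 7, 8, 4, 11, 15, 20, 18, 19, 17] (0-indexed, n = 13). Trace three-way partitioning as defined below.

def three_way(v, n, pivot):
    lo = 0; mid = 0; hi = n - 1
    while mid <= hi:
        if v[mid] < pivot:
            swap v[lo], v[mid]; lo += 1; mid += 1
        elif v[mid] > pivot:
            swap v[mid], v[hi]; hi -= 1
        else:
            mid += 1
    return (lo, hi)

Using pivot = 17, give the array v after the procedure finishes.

[3, 10, 5, 6, 7, 8, 4, 11, 15, 17, 19, 18, 20]

pivot = 17; lo=0, mid=0, hi=12
v[mid]=3<17: swap v[0],v[0]; lo=1,mid=1 → [3, 10, 5, 6, 7, 8, 4, 11, 15, 20, 18, 19, 17]
v[mid]=10<17: swap v[1],v[1]; lo=2,mid=2 → [3, 10, 5, 6, 7, 8, 4, 11, 15, 20, 18, 19, 17]
v[mid]=5<17: swap v[2],v[2]; lo=3,mid=3 → [3, 10, 5, 6, 7, 8, 4, 11, 15, 20, 18, 19, 17]
v[mid]=6<17: swap v[3],v[3]; lo=4,mid=4 → [3, 10, 5, 6, 7, 8, 4, 11, 15, 20, 18, 19, 17]
v[mid]=7<17: swap v[4],v[4]; lo=5,mid=5 → [3, 10, 5, 6, 7, 8, 4, 11, 15, 20, 18, 19, 17]
v[mid]=8<17: swap v[5],v[5]; lo=6,mid=6 → [3, 10, 5, 6, 7, 8, 4, 11, 15, 20, 18, 19, 17]
v[mid]=4<17: swap v[6],v[6]; lo=7,mid=7 → [3, 10, 5, 6, 7, 8, 4, 11, 15, 20, 18, 19, 17]
v[mid]=11<17: swap v[7],v[7]; lo=8,mid=8 → [3, 10, 5, 6, 7, 8, 4, 11, 15, 20, 18, 19, 17]
v[mid]=15<17: swap v[8],v[8]; lo=9,mid=9 → [3, 10, 5, 6, 7, 8, 4, 11, 15, 20, 18, 19, 17]
v[mid]=20>17: swap v[9],v[12]; hi=11 → [3, 10, 5, 6, 7, 8, 4, 11, 15, 17, 18, 19, 20]
v[mid]=17=17: mid=10
v[mid]=18>17: swap v[10],v[11]; hi=10 → [3, 10, 5, 6, 7, 8, 4, 11, 15, 17, 19, 18, 20]
v[mid]=19>17: swap v[10],v[10]; hi=9 → [3, 10, 5, 6, 7, 8, 4, 11, 15, 17, 19, 18, 20]
end: lo=9, hi=9; v = [3, 10, 5, 6, 7, 8, 4, 11, 15, 17, 19, 18, 20]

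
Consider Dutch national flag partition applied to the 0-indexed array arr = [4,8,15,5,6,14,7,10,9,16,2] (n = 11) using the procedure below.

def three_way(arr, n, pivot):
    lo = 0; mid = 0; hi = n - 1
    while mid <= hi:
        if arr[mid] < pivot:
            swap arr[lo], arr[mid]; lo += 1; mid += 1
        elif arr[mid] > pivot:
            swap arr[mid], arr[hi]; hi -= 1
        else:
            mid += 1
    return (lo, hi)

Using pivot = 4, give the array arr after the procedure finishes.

lo=0 mid=0 hi=10
4=4: mid=1
8>4: swap(1,10), hi=9 ⇒ [4,2,15,5,6,14,7,10,9,16,8]
2<4: swap(0,1), lo=1 mid=2 ⇒ [2,4,15,5,6,14,7,10,9,16,8]
15>4: swap(2,9), hi=8 ⇒ [2,4,16,5,6,14,7,10,9,15,8]
16>4: swap(2,8), hi=7 ⇒ [2,4,9,5,6,14,7,10,16,15,8]
9>4: swap(2,7), hi=6 ⇒ [2,4,10,5,6,14,7,9,16,15,8]
10>4: swap(2,6), hi=5 ⇒ [2,4,7,5,6,14,10,9,16,15,8]
7>4: swap(2,5), hi=4 ⇒ [2,4,14,5,6,7,10,9,16,15,8]
14>4: swap(2,4), hi=3 ⇒ [2,4,6,5,14,7,10,9,16,15,8]
6>4: swap(2,3), hi=2 ⇒ [2,4,5,6,14,7,10,9,16,15,8]
5>4: swap(2,2), hi=1 ⇒ [2,4,5,6,14,7,10,9,16,15,8]
done. lo=1 hi=1; arr=[2,4,5,6,14,7,10,9,16,15,8]

[2,4,5,6,14,7,10,9,16,15,8]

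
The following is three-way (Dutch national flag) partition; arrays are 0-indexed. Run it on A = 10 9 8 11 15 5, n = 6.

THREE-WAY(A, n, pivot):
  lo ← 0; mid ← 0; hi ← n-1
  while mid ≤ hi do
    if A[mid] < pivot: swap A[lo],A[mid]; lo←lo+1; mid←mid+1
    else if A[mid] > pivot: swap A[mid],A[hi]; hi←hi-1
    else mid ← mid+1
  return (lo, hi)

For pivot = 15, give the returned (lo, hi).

lo=0 mid=0 hi=5
10<15: swap(0,0), lo=1 mid=1 ⇒ 10 9 8 11 15 5
9<15: swap(1,1), lo=2 mid=2 ⇒ 10 9 8 11 15 5
8<15: swap(2,2), lo=3 mid=3 ⇒ 10 9 8 11 15 5
11<15: swap(3,3), lo=4 mid=4 ⇒ 10 9 8 11 15 5
15=15: mid=5
5<15: swap(4,5), lo=5 mid=6 ⇒ 10 9 8 11 5 15
done. lo=5 hi=5; A=10 9 8 11 5 15

(5, 5)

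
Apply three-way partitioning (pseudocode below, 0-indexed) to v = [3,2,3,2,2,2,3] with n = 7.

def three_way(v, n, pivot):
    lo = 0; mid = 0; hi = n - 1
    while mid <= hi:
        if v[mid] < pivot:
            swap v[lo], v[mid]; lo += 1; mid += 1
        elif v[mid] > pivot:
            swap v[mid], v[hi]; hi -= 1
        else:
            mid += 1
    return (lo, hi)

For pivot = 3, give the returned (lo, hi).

(4, 6)

lo=0 mid=0 hi=6
3=3: mid=1
2<3: swap(0,1), lo=1 mid=2 ⇒ [2,3,3,2,2,2,3]
3=3: mid=3
2<3: swap(1,3), lo=2 mid=4 ⇒ [2,2,3,3,2,2,3]
2<3: swap(2,4), lo=3 mid=5 ⇒ [2,2,2,3,3,2,3]
2<3: swap(3,5), lo=4 mid=6 ⇒ [2,2,2,2,3,3,3]
3=3: mid=7
done. lo=4 hi=6; v=[2,2,2,2,3,3,3]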